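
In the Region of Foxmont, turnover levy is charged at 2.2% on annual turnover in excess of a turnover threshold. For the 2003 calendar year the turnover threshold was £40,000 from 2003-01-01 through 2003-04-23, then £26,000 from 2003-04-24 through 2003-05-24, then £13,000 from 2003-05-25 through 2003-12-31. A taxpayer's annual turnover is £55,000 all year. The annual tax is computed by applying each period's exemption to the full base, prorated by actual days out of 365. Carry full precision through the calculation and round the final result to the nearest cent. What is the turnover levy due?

£715.81

2003-01-01 to 2003-04-23: 113 days, exemption £40,000 → (£55,000 − £40,000) × 2.2% × 113/365 = £102.1644
2003-04-24 to 2003-05-24: 31 days, exemption £26,000 → (£55,000 − £26,000) × 2.2% × 31/365 = £54.1863
2003-05-25 to 2003-12-31: 221 days, exemption £13,000 → (£55,000 − £13,000) × 2.2% × 221/365 = £559.4630
Total = £715.8137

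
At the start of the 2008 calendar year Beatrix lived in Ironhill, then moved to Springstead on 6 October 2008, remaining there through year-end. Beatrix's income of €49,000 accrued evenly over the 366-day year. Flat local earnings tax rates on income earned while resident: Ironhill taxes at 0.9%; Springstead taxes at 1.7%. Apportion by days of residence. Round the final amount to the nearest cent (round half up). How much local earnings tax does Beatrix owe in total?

Ironhill, 1 January – 5 October 2008: 279 days → €49,000 × 0.9% × 279/366 = €336.1721
Springstead, 6 October – 31 December 2008: 87 days → €49,000 × 1.7% × 87/366 = €198.0082
Total = €534.1803

€534.18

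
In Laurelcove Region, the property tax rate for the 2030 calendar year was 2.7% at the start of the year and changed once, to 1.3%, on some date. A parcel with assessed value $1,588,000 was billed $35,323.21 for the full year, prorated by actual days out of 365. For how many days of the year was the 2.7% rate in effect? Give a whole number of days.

241 days

Let d = days at the first rate; then 365 − d days at the second rate.
$1,588,000 × [2.7%·d + 1.3%·(365−d)] / 365 = $35,323.21
Solving gives d = 241, so the new rate took effect on August 30, 2030.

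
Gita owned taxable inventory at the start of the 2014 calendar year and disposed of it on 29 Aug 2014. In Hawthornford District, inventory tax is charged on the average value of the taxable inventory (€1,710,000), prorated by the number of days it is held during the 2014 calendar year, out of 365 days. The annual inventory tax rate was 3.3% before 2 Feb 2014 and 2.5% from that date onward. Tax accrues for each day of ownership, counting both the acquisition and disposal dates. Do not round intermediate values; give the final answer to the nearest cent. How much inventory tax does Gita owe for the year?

€29,426.05

1 Jan – 1 Feb 2014: 32 days at 3.3% → €1,710,000 × 3.3% × 32/365 = €4,947.2877
2 Feb – 29 Aug 2014: 209 days at 2.5% → €1,710,000 × 2.5% × 209/365 = €24,478.7671
Total = €29,426.0548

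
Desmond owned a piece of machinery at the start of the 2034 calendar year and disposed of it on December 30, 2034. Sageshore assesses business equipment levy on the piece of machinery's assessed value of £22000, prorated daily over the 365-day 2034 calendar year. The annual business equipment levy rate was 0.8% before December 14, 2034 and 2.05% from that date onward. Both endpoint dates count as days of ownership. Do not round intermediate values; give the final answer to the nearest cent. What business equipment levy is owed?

January 1 – December 13, 2034: 347 days at 0.8% → £22000 × 0.8% × 347/365 = £167.3205
December 14 – December 30, 2034: 17 days at 2.05% → £22000 × 2.05% × 17/365 = £21.0055
Total = £188.3260

£188.33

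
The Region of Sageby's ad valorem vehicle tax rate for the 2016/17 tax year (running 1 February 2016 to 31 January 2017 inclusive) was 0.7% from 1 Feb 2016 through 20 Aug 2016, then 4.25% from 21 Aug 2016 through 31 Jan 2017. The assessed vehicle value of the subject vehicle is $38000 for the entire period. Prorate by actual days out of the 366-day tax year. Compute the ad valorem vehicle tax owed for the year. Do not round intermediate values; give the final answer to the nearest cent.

$870.47

1 Feb – 20 Aug 2016: 202 days at 0.7% → $38000 × 0.7% × 202/366 = $146.8087
21 Aug 2016 – 31 Jan 2017: 164 days at 4.25% → $38000 × 4.25% × 164/366 = $723.6612
Total = $870.4699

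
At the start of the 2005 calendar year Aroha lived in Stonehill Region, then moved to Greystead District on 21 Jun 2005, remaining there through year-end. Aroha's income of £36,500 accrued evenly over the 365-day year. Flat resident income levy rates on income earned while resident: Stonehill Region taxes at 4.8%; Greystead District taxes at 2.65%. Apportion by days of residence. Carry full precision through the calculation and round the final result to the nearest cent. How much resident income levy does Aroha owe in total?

£1,334.90

Stonehill Region, 1 Jan – 20 Jun 2005: 171 days → £36,500 × 4.8% × 171/365 = £820.8000
Greystead District, 21 Jun – 31 Dec 2005: 194 days → £36,500 × 2.65% × 194/365 = £514.1000
Total = £1,334.9000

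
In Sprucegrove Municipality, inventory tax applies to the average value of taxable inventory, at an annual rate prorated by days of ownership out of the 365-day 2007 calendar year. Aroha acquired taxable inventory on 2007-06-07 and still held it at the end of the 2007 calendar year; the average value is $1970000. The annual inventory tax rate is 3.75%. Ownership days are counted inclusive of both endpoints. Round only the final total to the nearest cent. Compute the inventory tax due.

$42098.63

Days held (2007-06-07 to 2007-12-31): 208 out of 365
Tax = $1970000 × 3.75% × 208/365 = $42098.6301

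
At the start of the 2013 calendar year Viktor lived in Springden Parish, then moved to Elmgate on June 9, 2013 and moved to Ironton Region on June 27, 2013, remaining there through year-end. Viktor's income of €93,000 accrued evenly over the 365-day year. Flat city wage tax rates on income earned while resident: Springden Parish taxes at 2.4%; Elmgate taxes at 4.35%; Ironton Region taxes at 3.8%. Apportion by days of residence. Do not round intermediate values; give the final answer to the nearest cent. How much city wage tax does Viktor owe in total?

€2,992.05

Springden Parish, January 1 – June 8, 2013: 159 days → €93,000 × 2.4% × 159/365 = €972.2959
Elmgate, June 9 – June 26, 2013: 18 days → €93,000 × 4.35% × 18/365 = €199.5041
Ironton Region, June 27 – December 31, 2013: 188 days → €93,000 × 3.8% × 188/365 = €1,820.2521
Total = €2,992.0521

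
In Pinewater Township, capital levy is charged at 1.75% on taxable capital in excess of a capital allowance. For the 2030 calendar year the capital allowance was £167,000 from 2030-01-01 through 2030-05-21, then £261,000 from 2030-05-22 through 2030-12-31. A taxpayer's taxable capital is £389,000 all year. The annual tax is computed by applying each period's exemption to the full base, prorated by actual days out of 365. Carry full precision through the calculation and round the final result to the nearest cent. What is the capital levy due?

£2,875.47

2030-01-01 to 2030-05-21: 141 days, exemption £167,000 → (£389,000 − £167,000) × 1.75% × 141/365 = £1,500.7808
2030-05-22 to 2030-12-31: 224 days, exemption £261,000 → (£389,000 − £261,000) × 1.75% × 224/365 = £1,374.6849
Total = £2,875.4658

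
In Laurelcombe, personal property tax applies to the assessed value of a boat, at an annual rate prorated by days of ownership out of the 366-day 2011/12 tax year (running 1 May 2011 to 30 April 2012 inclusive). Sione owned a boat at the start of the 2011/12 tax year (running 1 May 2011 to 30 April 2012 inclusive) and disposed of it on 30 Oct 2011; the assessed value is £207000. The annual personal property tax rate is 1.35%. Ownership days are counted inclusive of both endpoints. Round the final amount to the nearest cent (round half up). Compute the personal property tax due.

Days held (1 May – 30 Oct 2011): 183 out of 366
Tax = £207000 × 1.35% × 183/366 = £1397.2500

£1397.25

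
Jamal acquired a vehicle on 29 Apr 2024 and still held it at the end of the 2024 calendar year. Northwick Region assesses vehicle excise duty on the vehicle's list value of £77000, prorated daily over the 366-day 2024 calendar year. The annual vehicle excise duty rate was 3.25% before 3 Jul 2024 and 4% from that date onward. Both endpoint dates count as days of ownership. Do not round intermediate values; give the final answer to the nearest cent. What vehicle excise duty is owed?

29 Apr – 2 Jul 2024: 65 days at 3.25% → £77000 × 3.25% × 65/366 = £444.4331
3 Jul – 31 Dec 2024: 182 days at 4% → £77000 × 4% × 182/366 = £1531.5847
Total = £1976.0178

£1976.02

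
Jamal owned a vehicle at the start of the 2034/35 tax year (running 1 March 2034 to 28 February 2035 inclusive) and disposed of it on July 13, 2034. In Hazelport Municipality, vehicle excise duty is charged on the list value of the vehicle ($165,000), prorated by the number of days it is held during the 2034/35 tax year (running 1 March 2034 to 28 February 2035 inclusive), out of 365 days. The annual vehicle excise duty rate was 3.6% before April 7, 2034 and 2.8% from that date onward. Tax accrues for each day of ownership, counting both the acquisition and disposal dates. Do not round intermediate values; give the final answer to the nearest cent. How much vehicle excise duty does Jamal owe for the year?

March 1 – April 6, 2034: 37 days at 3.6% → $165,000 × 3.6% × 37/365 = $602.1370
April 7 – July 13, 2034: 98 days at 2.8% → $165,000 × 2.8% × 98/365 = $1,240.4384
Total = $1,842.5753

$1,842.58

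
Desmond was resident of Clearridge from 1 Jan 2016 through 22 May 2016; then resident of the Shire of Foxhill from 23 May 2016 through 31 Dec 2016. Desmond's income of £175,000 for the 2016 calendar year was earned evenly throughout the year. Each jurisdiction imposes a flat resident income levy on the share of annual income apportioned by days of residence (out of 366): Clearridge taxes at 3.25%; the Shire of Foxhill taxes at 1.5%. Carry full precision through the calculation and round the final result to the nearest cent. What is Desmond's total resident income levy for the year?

£3,821.55

Clearridge, 1 Jan – 22 May 2016: 143 days → £175,000 × 3.25% × 143/366 = £2,222.1653
The Shire of Foxhill, 23 May – 31 Dec 2016: 223 days → £175,000 × 1.5% × 223/366 = £1,599.3852
Total = £3,821.5505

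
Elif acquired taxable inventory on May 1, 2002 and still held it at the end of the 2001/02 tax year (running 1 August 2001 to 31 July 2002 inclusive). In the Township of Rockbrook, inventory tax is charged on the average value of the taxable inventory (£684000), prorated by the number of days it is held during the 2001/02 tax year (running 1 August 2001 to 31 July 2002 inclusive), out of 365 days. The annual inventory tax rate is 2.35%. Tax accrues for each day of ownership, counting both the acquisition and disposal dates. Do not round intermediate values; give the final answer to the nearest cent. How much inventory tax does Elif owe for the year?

£4051.53

Days held (May 1 – July 31, 2002): 92 out of 365
Tax = £684000 × 2.35% × 92/365 = £4051.5288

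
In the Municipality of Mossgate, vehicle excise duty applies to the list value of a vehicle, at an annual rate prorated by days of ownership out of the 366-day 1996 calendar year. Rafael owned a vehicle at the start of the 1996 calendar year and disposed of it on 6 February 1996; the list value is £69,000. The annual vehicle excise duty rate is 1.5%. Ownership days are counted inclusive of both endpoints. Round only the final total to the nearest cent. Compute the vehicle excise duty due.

£104.63

Days held (1 January – 6 February 1996): 37 out of 366
Tax = £69,000 × 1.5% × 37/366 = £104.6311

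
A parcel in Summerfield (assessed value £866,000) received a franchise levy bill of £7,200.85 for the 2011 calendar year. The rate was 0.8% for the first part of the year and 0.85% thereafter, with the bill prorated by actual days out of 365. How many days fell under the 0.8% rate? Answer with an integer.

135 days

Let d = days at the first rate; then 365 − d days at the second rate.
£866,000 × [0.8%·d + 0.85%·(365−d)] / 365 = £7,200.85
Solving gives d = 135, so the new rate took effect on 16 May 2011.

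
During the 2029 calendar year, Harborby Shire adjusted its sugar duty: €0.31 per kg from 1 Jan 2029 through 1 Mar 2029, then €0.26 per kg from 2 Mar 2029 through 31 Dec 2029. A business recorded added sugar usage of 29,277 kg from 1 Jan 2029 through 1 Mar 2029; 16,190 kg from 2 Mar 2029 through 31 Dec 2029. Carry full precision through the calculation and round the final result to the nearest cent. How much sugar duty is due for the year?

1 Jan – 1 Mar 2029: 29,277 kg at €0.31/kg → €9075.87
2 Mar – 31 Dec 2029: 16,190 kg at €0.26/kg → €4209.40

€13285.27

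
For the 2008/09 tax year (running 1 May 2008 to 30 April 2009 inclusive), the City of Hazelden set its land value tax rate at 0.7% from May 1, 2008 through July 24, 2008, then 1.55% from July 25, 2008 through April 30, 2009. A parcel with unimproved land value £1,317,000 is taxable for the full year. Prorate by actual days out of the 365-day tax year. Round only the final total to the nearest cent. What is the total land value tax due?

£17,806.56

May 1 – July 24, 2008: 85 days at 0.7% → £1,317,000 × 0.7% × 85/365 = £2,146.8904
July 25, 2008 – April 30, 2009: 280 days at 1.55% → £1,317,000 × 1.55% × 280/365 = £15,659.6712
Total = £17,806.5616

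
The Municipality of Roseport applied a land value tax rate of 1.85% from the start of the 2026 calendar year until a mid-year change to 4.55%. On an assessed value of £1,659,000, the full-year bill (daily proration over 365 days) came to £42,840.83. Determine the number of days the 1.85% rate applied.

266 days

Let d = days at the first rate; then 365 − d days at the second rate.
£1,659,000 × [1.85%·d + 4.55%·(365−d)] / 365 = £42,840.83
Solving gives d = 266, so the new rate took effect on 24 Sep 2026.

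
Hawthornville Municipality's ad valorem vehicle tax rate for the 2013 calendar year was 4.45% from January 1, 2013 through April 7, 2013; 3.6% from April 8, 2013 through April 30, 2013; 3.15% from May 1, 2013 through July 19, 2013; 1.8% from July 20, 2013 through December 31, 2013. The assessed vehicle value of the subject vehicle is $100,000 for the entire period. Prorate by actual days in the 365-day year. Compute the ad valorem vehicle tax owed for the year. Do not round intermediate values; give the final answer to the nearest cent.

January 1 – April 7, 2013: 97 days at 4.45% → $100,000 × 4.45% × 97/365 = $1,182.6027
April 8 – April 30, 2013: 23 days at 3.6% → $100,000 × 3.6% × 23/365 = $226.8493
May 1 – July 19, 2013: 80 days at 3.15% → $100,000 × 3.15% × 80/365 = $690.4110
July 20 – December 31, 2013: 165 days at 1.8% → $100,000 × 1.8% × 165/365 = $813.6986
Total = $2,913.5616

$2,913.56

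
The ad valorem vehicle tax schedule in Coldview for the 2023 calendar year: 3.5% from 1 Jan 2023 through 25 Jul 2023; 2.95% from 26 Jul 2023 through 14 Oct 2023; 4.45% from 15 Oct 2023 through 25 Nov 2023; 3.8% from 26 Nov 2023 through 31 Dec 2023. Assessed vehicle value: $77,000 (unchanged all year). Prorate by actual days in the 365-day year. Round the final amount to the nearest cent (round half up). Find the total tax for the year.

$2,707.97

1 Jan – 25 Jul 2023: 206 days at 3.5% → $77,000 × 3.5% × 206/365 = $1,521.0137
26 Jul – 14 Oct 2023: 81 days at 2.95% → $77,000 × 2.95% × 81/365 = $504.0863
15 Oct – 25 Nov 2023: 42 days at 4.45% → $77,000 × 4.45% × 42/365 = $394.2822
26 Nov – 31 Dec 2023: 36 days at 3.8% → $77,000 × 3.8% × 36/365 = $288.5918
Total = $2,707.9740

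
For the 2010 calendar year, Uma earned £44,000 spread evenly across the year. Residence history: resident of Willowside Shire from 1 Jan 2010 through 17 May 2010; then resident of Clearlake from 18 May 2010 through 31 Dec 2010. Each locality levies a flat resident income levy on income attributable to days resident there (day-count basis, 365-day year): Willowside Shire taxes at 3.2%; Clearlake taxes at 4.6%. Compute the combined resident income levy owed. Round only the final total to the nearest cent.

Willowside Shire, 1 Jan – 17 May 2010: 137 days → £44,000 × 3.2% × 137/365 = £528.4822
Clearlake, 18 May – 31 Dec 2010: 228 days → £44,000 × 4.6% × 228/365 = £1,264.3068
Total = £1,792.7890

£1,792.79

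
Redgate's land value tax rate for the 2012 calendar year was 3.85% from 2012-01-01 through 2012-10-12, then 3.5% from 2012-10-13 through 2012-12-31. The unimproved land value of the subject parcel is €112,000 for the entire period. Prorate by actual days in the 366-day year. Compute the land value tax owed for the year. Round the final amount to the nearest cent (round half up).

€4,226.32

2012-01-01 to 2012-10-12: 286 days at 3.85% → €112,000 × 3.85% × 286/366 = €3,369.4863
2012-10-13 to 2012-12-31: 80 days at 3.5% → €112,000 × 3.5% × 80/366 = €856.8306
Total = €4,226.3169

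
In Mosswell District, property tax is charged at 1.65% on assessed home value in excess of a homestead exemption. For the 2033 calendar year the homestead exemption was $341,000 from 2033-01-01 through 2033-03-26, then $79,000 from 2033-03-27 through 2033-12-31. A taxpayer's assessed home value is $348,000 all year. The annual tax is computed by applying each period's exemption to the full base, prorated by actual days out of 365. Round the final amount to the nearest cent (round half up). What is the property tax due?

2033-01-01 to 2033-03-26: 85 days, exemption $341,000 → ($348,000 − $341,000) × 1.65% × 85/365 = $26.8973
2033-03-27 to 2033-12-31: 280 days, exemption $79,000 → ($348,000 − $79,000) × 1.65% × 280/365 = $3,404.8767
Total = $3,431.7740

$3,431.77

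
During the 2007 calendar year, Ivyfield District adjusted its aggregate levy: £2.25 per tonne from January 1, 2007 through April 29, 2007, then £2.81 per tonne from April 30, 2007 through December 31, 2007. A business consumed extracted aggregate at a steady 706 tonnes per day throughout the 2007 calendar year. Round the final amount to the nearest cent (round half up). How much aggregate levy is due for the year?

£677061.06

January 1 – April 29, 2007: 119 days × 706 tonnes/day = 84,014 tonnes at £2.25/tonne → £189031.50
April 30 – December 31, 2007: 246 days × 706 tonnes/day = 173,676 tonnes at £2.81/tonne → £488029.56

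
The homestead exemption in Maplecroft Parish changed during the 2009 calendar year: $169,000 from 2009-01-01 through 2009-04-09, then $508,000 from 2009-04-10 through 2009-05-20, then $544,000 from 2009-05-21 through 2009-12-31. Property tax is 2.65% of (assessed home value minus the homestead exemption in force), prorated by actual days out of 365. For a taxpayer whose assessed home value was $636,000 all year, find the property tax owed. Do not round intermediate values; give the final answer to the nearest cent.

2009-01-01 to 2009-04-09: 99 days, exemption $169,000 → ($636,000 − $169,000) × 2.65% × 99/365 = $3,356.6425
2009-04-10 to 2009-05-20: 41 days, exemption $508,000 → ($636,000 − $508,000) × 2.65% × 41/365 = $381.0192
2009-05-21 to 2009-12-31: 225 days, exemption $544,000 → ($636,000 − $544,000) × 2.65% × 225/365 = $1,502.8767
Total = $5,240.5384

$5,240.54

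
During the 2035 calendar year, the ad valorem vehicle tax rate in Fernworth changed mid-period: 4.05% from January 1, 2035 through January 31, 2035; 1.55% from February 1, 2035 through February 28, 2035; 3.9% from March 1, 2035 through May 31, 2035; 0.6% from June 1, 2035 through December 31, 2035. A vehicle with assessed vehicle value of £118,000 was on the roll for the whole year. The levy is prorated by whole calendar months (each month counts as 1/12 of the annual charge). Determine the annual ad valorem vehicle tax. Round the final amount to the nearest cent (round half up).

£2,114.17

January 1 – January 31, 2035: 1 month at 4.05% → £118,000 × 4.05% × 1/12 = £398.2500
February 1 – February 28, 2035: 1 month at 1.55% → £118,000 × 1.55% × 1/12 = £152.4167
March 1 – May 31, 2035: 3 months at 3.9% → £118,000 × 3.9% × 3/12 = £1,150.5000
June 1 – December 31, 2035: 7 months at 0.6% → £118,000 × 0.6% × 7/12 = £413.0000
Total = £2,114.1667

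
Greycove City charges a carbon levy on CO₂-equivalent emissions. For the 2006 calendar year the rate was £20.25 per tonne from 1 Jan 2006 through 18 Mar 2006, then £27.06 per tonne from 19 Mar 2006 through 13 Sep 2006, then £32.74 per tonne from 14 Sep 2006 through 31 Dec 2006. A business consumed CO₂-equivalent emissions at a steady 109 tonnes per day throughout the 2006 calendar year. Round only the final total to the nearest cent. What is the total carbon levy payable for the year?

1 Jan – 18 Mar 2006: 77 days × 109 tonnes/day = 8,393 tonnes at £20.25/tonne → £169,958.25
19 Mar – 13 Sep 2006: 179 days × 109 tonnes/day = 19,511 tonnes at £27.06/tonne → £527,967.66
14 Sep – 31 Dec 2006: 109 days × 109 tonnes/day = 11,881 tonnes at £32.74/tonne → £388,983.94

£1,086,909.85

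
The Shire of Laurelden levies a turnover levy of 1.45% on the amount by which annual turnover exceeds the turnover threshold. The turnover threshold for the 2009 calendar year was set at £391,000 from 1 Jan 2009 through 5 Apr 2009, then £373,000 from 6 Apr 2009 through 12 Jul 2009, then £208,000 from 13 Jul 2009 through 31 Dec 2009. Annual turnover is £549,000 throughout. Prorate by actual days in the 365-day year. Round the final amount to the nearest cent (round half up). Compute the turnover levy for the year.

1 Jan – 5 Apr 2009: 95 days, exemption £391,000 → (£549,000 − £391,000) × 1.45% × 95/365 = £596.2877
6 Apr – 12 Jul 2009: 98 days, exemption £373,000 → (£549,000 − £373,000) × 1.45% × 98/365 = £685.1945
13 Jul – 31 Dec 2009: 172 days, exemption £208,000 → (£549,000 − £208,000) × 1.45% × 172/365 = £2,330.0110
Total = £3,611.4932

£3,611.49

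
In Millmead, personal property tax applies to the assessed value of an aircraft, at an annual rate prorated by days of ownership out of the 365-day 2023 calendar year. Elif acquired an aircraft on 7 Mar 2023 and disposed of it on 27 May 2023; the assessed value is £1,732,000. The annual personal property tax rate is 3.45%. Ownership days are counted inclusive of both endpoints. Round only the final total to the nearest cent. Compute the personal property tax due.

£13,424.19

Days held (7 Mar – 27 May 2023): 82 out of 365
Tax = £1,732,000 × 3.45% × 82/365 = £13,424.1863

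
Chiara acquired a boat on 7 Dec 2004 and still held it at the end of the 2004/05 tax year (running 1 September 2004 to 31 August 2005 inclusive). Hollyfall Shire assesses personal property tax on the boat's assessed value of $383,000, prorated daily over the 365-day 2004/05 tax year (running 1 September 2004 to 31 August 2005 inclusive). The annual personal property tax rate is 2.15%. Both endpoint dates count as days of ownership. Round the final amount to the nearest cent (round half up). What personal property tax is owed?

$6,046.15

Days held (7 Dec 2004 – 31 Aug 2005): 268 out of 365
Tax = $383,000 × 2.15% × 268/365 = $6,046.1534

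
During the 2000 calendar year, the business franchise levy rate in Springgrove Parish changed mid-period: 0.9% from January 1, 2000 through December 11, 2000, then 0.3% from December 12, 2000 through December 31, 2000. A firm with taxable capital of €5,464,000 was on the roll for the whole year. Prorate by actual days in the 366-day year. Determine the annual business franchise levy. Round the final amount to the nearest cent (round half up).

€47,384.52

January 1 – December 11, 2000: 346 days at 0.9% → €5,464,000 × 0.9% × 346/366 = €46,488.7869
December 12 – December 31, 2000: 20 days at 0.3% → €5,464,000 × 0.3% × 20/366 = €895.7377
Total = €47,384.5246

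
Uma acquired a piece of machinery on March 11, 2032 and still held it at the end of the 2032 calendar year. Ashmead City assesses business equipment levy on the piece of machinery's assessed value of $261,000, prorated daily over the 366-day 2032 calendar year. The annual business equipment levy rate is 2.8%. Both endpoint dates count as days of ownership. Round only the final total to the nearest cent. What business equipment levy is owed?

$5,910.30

Days held (March 11 – December 31, 2032): 296 out of 366
Tax = $261,000 × 2.8% × 296/366 = $5,910.2951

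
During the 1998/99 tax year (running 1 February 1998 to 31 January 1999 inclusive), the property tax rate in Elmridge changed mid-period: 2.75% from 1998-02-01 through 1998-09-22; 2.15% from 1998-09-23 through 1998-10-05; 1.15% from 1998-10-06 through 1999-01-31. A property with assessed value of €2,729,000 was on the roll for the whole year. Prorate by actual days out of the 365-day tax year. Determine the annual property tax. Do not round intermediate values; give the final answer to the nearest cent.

€60,348.28

1998-02-01 to 1998-09-22: 234 days at 2.75% → €2,729,000 × 2.75% × 234/365 = €48,112.6438
1998-09-23 to 1998-10-05: 13 days at 2.15% → €2,729,000 × 2.15% × 13/365 = €2,089.7411
1998-10-06 to 1999-01-31: 118 days at 1.15% → €2,729,000 × 1.15% × 118/365 = €10,145.8986
Total = €60,348.2836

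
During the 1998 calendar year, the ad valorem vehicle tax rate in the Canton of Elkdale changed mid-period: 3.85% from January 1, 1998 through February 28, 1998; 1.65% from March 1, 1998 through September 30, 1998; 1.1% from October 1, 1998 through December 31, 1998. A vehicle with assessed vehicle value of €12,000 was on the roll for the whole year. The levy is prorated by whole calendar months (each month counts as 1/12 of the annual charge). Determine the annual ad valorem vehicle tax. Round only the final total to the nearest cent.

€225.50

January 1 – February 28, 1998: 2 months at 3.85% → €12,000 × 3.85% × 2/12 = €77.0000
March 1 – September 30, 1998: 7 months at 1.65% → €12,000 × 1.65% × 7/12 = €115.5000
October 1 – December 31, 1998: 3 months at 1.1% → €12,000 × 1.1% × 3/12 = €33.0000
Total = €225.5000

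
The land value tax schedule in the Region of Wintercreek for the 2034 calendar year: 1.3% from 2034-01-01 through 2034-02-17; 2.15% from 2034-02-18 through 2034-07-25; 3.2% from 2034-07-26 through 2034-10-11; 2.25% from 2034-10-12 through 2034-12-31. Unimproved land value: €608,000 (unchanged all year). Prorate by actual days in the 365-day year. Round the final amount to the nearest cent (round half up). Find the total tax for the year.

€13,891.55

2034-01-01 to 2034-02-17: 48 days at 1.3% → €608,000 × 1.3% × 48/365 = €1,039.4301
2034-02-18 to 2034-07-25: 158 days at 2.15% → €608,000 × 2.15% × 158/365 = €5,658.5644
2034-07-26 to 2034-10-11: 78 days at 3.2% → €608,000 × 3.2% × 78/365 = €4,157.7205
2034-10-12 to 2034-12-31: 81 days at 2.25% → €608,000 × 2.25% × 81/365 = €3,035.8356
Total = €13,891.5507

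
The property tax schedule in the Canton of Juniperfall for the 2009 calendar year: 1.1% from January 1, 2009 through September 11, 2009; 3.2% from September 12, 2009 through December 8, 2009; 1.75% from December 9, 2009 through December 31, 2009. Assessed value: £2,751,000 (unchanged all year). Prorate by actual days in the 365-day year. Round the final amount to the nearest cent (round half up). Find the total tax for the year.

January 1 – September 11, 2009: 254 days at 1.1% → £2,751,000 × 1.1% × 254/365 = £21,058.3397
September 12 – December 8, 2009: 88 days at 3.2% → £2,751,000 × 3.2% × 88/365 = £21,224.1534
December 9 – December 31, 2009: 23 days at 1.75% → £2,751,000 × 1.75% × 23/365 = £3,033.6370
Total = £45,316.1301

£45,316.13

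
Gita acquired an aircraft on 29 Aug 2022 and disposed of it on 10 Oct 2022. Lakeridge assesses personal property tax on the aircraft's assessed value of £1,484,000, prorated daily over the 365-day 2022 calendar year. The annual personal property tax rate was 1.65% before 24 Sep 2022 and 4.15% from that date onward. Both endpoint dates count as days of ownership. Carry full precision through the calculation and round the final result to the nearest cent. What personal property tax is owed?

29 Aug – 23 Sep 2022: 26 days at 1.65% → £1,484,000 × 1.65% × 26/365 = £1,744.2082
24 Sep – 10 Oct 2022: 17 days at 4.15% → £1,484,000 × 4.15% × 17/365 = £2,868.3890
Total = £4,612.5973

£4,612.60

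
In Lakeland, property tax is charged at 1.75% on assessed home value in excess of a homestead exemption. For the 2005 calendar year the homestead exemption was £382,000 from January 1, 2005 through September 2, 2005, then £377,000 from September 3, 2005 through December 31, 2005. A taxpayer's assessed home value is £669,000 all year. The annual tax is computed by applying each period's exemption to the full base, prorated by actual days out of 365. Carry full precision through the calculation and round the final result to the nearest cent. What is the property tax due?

January 1 – September 2, 2005: 245 days, exemption £382,000 → (£669,000 − £382,000) × 1.75% × 245/365 = £3,371.2671
September 3 – December 31, 2005: 120 days, exemption £377,000 → (£669,000 − £377,000) × 1.75% × 120/365 = £1,680.0000
Total = £5,051.2671

£5,051.27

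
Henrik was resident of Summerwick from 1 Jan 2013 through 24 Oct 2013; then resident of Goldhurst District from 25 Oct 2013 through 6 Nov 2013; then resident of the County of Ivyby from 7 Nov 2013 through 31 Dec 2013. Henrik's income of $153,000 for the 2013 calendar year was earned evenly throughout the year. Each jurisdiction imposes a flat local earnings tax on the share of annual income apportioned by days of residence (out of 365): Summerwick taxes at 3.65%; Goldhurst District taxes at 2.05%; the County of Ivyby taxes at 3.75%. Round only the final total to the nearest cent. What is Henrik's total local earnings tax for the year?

$5,520.37

Summerwick, 1 Jan – 24 Oct 2013: 297 days → $153,000 × 3.65% × 297/365 = $4,544.1000
Goldhurst District, 25 Oct – 6 Nov 2013: 13 days → $153,000 × 2.05% × 13/365 = $111.7110
The County of Ivyby, 7 Nov – 31 Dec 2013: 55 days → $153,000 × 3.75% × 55/365 = $864.5548
Total = $5,520.3658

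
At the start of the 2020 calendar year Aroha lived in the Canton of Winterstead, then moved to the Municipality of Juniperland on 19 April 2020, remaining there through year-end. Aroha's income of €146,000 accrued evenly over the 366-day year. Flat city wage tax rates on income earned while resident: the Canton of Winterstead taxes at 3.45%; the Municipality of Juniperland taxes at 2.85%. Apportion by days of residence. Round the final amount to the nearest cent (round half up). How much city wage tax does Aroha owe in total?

The Canton of Winterstead, 1 January – 18 April 2020: 109 days → €146,000 × 3.45% × 109/366 = €1,500.0902
The Municipality of Juniperland, 19 April – 31 December 2020: 257 days → €146,000 × 2.85% × 257/366 = €2,921.7951
Total = €4,421.8852

€4,421.89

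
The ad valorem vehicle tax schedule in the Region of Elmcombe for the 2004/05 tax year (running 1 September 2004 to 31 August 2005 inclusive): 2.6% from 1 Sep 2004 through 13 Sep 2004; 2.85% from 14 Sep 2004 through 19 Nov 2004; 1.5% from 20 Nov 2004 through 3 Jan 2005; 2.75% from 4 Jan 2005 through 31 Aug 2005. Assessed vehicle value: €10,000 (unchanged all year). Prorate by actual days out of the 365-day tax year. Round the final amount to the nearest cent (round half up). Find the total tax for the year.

1 Sep – 13 Sep 2004: 13 days at 2.6% → €10,000 × 2.6% × 13/365 = €9.2603
14 Sep – 19 Nov 2004: 67 days at 2.85% → €10,000 × 2.85% × 67/365 = €52.3151
20 Nov 2004 – 3 Jan 2005: 45 days at 1.5% → €10,000 × 1.5% × 45/365 = €18.4932
4 Jan – 31 Aug 2005: 240 days at 2.75% → €10,000 × 2.75% × 240/365 = €180.8219
Total = €260.8904

€260.89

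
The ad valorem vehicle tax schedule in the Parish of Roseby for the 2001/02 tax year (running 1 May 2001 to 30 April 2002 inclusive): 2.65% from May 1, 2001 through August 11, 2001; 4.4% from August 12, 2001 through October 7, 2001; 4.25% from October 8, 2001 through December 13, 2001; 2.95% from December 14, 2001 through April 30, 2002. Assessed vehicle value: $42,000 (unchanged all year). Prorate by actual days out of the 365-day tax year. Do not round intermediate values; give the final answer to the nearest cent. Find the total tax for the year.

$1,398.77

May 1 – August 11, 2001: 103 days at 2.65% → $42,000 × 2.65% × 103/365 = $314.0795
August 12 – October 7, 2001: 57 days at 4.4% → $42,000 × 4.4% × 57/365 = $288.5918
October 8 – December 13, 2001: 67 days at 4.25% → $42,000 × 4.25% × 67/365 = $327.6575
December 14, 2001 – April 30, 2002: 138 days at 2.95% → $42,000 × 2.95% × 138/365 = $468.4438
Total = $1,398.7726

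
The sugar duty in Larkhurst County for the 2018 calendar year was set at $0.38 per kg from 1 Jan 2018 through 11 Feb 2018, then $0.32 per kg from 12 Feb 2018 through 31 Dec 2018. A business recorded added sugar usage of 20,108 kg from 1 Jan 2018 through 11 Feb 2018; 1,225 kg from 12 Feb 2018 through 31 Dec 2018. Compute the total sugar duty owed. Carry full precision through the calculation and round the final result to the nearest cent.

1 Jan – 11 Feb 2018: 20,108 kg at $0.38/kg → $7,641.04
12 Feb – 31 Dec 2018: 1,225 kg at $0.32/kg → $392.00

$8,033.04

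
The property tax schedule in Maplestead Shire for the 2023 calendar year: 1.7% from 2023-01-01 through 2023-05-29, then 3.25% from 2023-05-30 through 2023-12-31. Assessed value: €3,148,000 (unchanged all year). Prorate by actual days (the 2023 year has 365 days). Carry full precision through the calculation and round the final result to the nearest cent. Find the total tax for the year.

€82,391.35

2023-01-01 to 2023-05-29: 149 days at 1.7% → €3,148,000 × 1.7% × 149/365 = €21,846.2575
2023-05-30 to 2023-12-31: 216 days at 3.25% → €3,148,000 × 3.25% × 216/365 = €60,545.0959
Total = €82,391.3534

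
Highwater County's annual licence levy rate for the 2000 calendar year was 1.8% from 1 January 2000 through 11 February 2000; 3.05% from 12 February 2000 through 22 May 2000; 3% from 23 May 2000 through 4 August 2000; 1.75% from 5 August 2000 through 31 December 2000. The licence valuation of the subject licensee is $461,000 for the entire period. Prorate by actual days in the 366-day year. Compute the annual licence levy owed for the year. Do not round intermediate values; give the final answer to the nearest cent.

1 January – 11 February 2000: 42 days at 1.8% → $461,000 × 1.8% × 42/366 = $952.2295
12 February – 22 May 2000: 101 days at 3.05% → $461,000 × 3.05% × 101/366 = $3,880.0833
23 May – 4 August 2000: 74 days at 3% → $461,000 × 3% × 74/366 = $2,796.2295
5 August – 31 December 2000: 149 days at 1.75% → $461,000 × 1.75% × 149/366 = $3,284.3101
Total = $10,912.8525

$10,912.85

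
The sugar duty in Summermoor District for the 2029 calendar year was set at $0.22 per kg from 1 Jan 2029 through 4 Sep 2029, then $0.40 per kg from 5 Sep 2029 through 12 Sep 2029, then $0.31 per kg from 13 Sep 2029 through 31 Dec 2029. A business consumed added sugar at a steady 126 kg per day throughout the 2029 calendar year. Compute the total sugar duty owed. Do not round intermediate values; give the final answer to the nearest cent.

1 Jan – 4 Sep 2029: 247 days × 126 kg/day = 31,122 kg at $0.22/kg → $6,846.84
5 Sep – 12 Sep 2029: 8 days × 126 kg/day = 1,008 kg at $0.40/kg → $403.20
13 Sep – 31 Dec 2029: 110 days × 126 kg/day = 13,860 kg at $0.31/kg → $4,296.60

$11,546.64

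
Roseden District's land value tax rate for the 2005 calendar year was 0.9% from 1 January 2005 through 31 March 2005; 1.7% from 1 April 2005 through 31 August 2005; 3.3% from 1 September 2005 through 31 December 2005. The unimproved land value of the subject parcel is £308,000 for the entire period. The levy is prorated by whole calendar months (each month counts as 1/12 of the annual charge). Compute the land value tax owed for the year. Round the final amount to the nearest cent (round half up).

£6,262.67

1 January – 31 March 2005: 3 months at 0.9% → £308,000 × 0.9% × 3/12 = £693.0000
1 April – 31 August 2005: 5 months at 1.7% → £308,000 × 1.7% × 5/12 = £2,181.6667
1 September – 31 December 2005: 4 months at 3.3% → £308,000 × 3.3% × 4/12 = £3,388.0000
Total = £6,262.6667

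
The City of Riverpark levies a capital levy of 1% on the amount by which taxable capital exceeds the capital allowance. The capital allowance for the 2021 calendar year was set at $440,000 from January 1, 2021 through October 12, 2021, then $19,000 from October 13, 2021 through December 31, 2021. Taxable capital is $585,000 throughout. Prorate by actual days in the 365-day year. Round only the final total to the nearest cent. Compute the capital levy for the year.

$2,372.74

January 1 – October 12, 2021: 285 days, exemption $440,000 → ($585,000 − $440,000) × 1% × 285/365 = $1,132.1918
October 13 – December 31, 2021: 80 days, exemption $19,000 → ($585,000 − $19,000) × 1% × 80/365 = $1,240.5479
Total = $2,372.7397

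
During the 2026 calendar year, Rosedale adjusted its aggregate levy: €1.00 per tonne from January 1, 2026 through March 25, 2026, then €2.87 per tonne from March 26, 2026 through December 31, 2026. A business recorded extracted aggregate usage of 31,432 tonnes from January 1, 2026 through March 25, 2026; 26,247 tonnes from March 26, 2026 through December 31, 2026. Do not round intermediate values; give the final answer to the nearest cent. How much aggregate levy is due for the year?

January 1 – March 25, 2026: 31,432 tonnes at €1.00/tonne → €31,432.00
March 26 – December 31, 2026: 26,247 tonnes at €2.87/tonne → €75,328.89

€106,760.89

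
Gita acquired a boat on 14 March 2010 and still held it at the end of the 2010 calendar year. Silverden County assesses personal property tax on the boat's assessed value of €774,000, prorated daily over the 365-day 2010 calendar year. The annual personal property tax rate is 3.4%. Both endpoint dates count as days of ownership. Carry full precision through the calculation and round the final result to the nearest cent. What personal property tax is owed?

Days held (14 March – 31 December 2010): 293 out of 365
Tax = €774,000 × 3.4% × 293/365 = €21,124.8986

€21,124.90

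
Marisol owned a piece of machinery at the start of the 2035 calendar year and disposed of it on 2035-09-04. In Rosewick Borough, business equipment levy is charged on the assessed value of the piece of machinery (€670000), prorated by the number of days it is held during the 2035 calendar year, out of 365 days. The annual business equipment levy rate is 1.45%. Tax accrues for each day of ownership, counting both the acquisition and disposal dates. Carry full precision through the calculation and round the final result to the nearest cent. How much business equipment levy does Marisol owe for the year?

€6574.26

Days held (2035-01-01 to 2035-09-04): 247 out of 365
Tax = €670000 × 1.45% × 247/365 = €6574.2603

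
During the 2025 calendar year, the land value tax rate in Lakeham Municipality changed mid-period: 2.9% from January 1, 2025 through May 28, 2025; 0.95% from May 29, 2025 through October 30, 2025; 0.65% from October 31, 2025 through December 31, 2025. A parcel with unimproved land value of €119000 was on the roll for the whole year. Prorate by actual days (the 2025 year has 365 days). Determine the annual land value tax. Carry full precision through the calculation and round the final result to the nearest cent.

January 1 – May 28, 2025: 148 days at 2.9% → €119000 × 2.9% × 148/365 = €1399.3096
May 29 – October 30, 2025: 155 days at 0.95% → €119000 × 0.95% × 155/365 = €480.0753
October 31 – December 31, 2025: 62 days at 0.65% → €119000 × 0.65% × 62/365 = €131.3890
Total = €2010.7740

€2010.77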